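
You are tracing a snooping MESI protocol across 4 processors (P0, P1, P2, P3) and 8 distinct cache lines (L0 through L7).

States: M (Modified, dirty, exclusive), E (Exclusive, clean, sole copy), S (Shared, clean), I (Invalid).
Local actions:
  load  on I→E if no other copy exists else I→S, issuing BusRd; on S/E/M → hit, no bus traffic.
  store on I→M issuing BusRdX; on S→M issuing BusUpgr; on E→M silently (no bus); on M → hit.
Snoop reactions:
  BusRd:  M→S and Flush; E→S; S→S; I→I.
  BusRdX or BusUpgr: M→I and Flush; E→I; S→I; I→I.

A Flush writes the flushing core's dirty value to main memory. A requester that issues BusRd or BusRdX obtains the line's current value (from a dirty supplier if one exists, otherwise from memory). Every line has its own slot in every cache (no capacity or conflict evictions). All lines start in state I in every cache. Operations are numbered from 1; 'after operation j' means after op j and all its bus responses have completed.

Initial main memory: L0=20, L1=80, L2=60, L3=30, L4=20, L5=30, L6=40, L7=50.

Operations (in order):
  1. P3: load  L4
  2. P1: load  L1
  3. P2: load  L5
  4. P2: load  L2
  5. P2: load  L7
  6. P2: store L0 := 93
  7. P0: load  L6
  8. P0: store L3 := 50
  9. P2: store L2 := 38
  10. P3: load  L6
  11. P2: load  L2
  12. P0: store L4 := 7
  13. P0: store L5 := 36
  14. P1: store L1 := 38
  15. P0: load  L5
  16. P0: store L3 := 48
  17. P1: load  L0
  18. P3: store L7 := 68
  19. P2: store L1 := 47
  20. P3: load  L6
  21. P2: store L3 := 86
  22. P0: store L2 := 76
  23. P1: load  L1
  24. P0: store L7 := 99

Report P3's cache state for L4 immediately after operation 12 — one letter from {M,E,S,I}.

  op1 P3: load  L4 → I/I/I/E on L4; bus BusRd; mem=20
  op2 P1: load  L1 → I/E/I/I on L1; bus BusRd; mem=80
  op3 P2: load  L5 → I/I/E/I on L5; bus BusRd; mem=30
  op4 P2: load  L2 → I/I/E/I on L2; bus BusRd; mem=60
  op5 P2: load  L7 → I/I/E/I on L7; bus BusRd; mem=50
  op6 P2: store L0 := 93 → I/I/M/I on L0; bus BusRdX; mem=20
  op7 P0: load  L6 → E/I/I/I on L6; bus BusRd; mem=40
  op8 P0: store L3 := 50 → M/I/I/I on L3; bus BusRdX; mem=30
  op9 P2: store L2 := 38 → I/I/M/I on L2; bus (none); mem=60
  op10 P3: load  L6 → S/I/I/S on L6; bus BusRd; mem=40
  op11 P2: load  L2 → I/I/M/I on L2; bus (none); mem=60
  op12 P0: store L4 := 7 → M/I/I/I on L4; bus BusRdX; mem=20
  op13 P0: store L5 := 36 → M/I/I/I on L5; bus BusRdX; mem=30
  op14 P1: store L1 := 38 → I/M/I/I on L1; bus (none); mem=80
  op15 P0: load  L5 → M/I/I/I on L5; bus (none); mem=30
  op16 P0: store L3 := 48 → M/I/I/I on L3; bus (none); mem=30
  op17 P1: load  L0 → I/S/S/I on L0; bus BusRd Flush; mem=93
  op18 P3: store L7 := 68 → I/I/I/M on L7; bus BusRdX; mem=50
  op19 P2: store L1 := 47 → I/I/M/I on L1; bus BusRdX Flush; mem=38
  op20 P3: load  L6 → S/I/I/S on L6; bus (none); mem=40
  op21 P2: store L3 := 86 → I/I/M/I on L3; bus BusRdX Flush; mem=48
  op22 P0: store L2 := 76 → M/I/I/I on L2; bus BusRdX Flush; mem=38
  op23 P1: load  L1 → I/S/S/I on L1; bus BusRd Flush; mem=47
  op24 P0: store L7 := 99 → M/I/I/I on L7; bus BusRdX Flush; mem=68

state = I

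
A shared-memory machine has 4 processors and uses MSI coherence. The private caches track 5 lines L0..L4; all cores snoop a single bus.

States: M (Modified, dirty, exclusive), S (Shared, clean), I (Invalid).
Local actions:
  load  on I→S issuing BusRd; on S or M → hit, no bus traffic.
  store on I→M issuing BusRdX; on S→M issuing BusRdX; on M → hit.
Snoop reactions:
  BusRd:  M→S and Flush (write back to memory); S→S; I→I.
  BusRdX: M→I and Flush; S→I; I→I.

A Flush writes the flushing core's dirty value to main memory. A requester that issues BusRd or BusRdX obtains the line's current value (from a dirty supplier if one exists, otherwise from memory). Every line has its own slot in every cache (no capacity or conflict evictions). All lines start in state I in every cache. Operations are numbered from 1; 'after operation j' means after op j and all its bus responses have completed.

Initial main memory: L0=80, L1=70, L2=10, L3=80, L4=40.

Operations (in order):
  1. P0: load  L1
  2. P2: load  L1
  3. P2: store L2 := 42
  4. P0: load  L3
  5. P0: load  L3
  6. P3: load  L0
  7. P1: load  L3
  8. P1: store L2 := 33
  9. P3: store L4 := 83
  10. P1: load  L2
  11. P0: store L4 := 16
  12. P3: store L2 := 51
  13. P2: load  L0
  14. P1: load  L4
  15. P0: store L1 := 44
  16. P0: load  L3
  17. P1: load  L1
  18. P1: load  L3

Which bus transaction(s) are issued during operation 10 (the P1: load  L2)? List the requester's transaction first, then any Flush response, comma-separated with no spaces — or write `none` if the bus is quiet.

bus = none

step 1: P0: load  L1  ⟶  SIII  (L1)  txn=BusRd  M[L1]=70
step 2: P2: load  L1  ⟶  SISI  (L1)  txn=BusRd  M[L1]=70
step 3: P2: store L2 := 42  ⟶  IIMI  (L2)  txn=BusRdX  M[L2]=10
step 4: P0: load  L3  ⟶  SIII  (L3)  txn=BusRd  M[L3]=80
step 5: P0: load  L3  ⟶  SIII  (L3)  txn=∅  M[L3]=80
step 6: P3: load  L0  ⟶  IIIS  (L0)  txn=BusRd  M[L0]=80
step 7: P1: load  L3  ⟶  SSII  (L3)  txn=BusRd  M[L3]=80
step 8: P1: store L2 := 33  ⟶  IMII  (L2)  txn=BusRdX+Flush  M[L2]=42
step 9: P3: store L4 := 83  ⟶  IIIM  (L4)  txn=BusRdX  M[L4]=40
step 10: P1: load  L2  ⟶  IMII  (L2)  txn=∅  M[L2]=42
step 11: P0: store L4 := 16  ⟶  MIII  (L4)  txn=BusRdX+Flush  M[L4]=83
step 12: P3: store L2 := 51  ⟶  IIIM  (L2)  txn=BusRdX+Flush  M[L2]=33
step 13: P2: load  L0  ⟶  IISS  (L0)  txn=BusRd  M[L0]=80
step 14: P1: load  L4  ⟶  SSII  (L4)  txn=BusRd+Flush  M[L4]=16
step 15: P0: store L1 := 44  ⟶  MIII  (L1)  txn=BusRdX  M[L1]=70
step 16: P0: load  L3  ⟶  SSII  (L3)  txn=∅  M[L3]=80
step 17: P1: load  L1  ⟶  SSII  (L1)  txn=BusRd+Flush  M[L1]=44
step 18: P1: load  L3  ⟶  SSII  (L3)  txn=∅  M[L3]=80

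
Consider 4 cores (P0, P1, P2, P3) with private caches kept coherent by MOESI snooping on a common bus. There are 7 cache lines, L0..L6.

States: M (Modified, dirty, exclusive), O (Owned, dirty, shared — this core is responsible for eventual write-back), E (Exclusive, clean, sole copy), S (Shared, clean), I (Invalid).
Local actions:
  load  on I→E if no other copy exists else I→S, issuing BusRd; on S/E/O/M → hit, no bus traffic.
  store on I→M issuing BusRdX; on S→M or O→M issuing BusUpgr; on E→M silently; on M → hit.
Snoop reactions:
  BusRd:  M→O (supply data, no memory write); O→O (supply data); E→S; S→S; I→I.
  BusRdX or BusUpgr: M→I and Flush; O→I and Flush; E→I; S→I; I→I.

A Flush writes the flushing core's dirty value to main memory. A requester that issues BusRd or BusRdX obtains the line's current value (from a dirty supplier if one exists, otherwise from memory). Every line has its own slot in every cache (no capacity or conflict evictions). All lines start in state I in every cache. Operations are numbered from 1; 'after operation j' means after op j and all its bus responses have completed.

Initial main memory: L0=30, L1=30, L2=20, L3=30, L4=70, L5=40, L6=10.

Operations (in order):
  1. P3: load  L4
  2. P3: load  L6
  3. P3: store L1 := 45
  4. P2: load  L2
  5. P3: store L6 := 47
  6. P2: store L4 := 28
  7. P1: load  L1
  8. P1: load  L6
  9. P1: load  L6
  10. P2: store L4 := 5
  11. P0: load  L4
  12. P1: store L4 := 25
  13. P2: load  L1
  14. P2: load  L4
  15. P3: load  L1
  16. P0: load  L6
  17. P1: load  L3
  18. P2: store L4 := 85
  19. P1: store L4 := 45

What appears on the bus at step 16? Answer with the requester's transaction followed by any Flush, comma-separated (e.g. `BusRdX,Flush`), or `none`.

[1] P3: load  L4 | P0:I, P1:I, P2:I, P3:E(70) | bus: BusRd
[2] P3: load  L6 | P0:I, P1:I, P2:I, P3:E(10) | bus: BusRd
[3] P3: store L1 := 45 | P0:I, P1:I, P2:I, P3:M(45) | bus: BusRdX
[4] P2: load  L2 | P0:I, P1:I, P2:E(20), P3:I | bus: BusRd
[5] P3: store L6 := 47 | P0:I, P1:I, P2:I, P3:M(47) | bus: none
[6] P2: store L4 := 28 | P0:I, P1:I, P2:M(28), P3:I | bus: BusRdX
[7] P1: load  L1 | P0:I, P1:S(45), P2:I, P3:O(45) | bus: BusRd
[8] P1: load  L6 | P0:I, P1:S(47), P2:I, P3:O(47) | bus: BusRd
[9] P1: load  L6 | P0:I, P1:S(47), P2:I, P3:O(47) | bus: none
[10] P2: store L4 := 5 | P0:I, P1:I, P2:M(5), P3:I | bus: none
[11] P0: load  L4 | P0:S(5), P1:I, P2:O(5), P3:I | bus: BusRd
[12] P1: store L4 := 25 | P0:I, P1:M(25), P2:I, P3:I | bus: BusRdX,Flush
[13] P2: load  L1 | P0:I, P1:S(45), P2:S(45), P3:O(45) | bus: BusRd
[14] P2: load  L4 | P0:I, P1:O(25), P2:S(25), P3:I | bus: BusRd
[15] P3: load  L1 | P0:I, P1:S(45), P2:S(45), P3:O(45) | bus: none
[16] P0: load  L6 | P0:S(47), P1:S(47), P2:I, P3:O(47) | bus: BusRd
[17] P1: load  L3 | P0:I, P1:E(30), P2:I, P3:I | bus: BusRd
[18] P2: store L4 := 85 | P0:I, P1:I, P2:M(85), P3:I | bus: BusUpgr,Flush
[19] P1: store L4 := 45 | P0:I, P1:M(45), P2:I, P3:I | bus: BusRdX,Flush

bus = BusRd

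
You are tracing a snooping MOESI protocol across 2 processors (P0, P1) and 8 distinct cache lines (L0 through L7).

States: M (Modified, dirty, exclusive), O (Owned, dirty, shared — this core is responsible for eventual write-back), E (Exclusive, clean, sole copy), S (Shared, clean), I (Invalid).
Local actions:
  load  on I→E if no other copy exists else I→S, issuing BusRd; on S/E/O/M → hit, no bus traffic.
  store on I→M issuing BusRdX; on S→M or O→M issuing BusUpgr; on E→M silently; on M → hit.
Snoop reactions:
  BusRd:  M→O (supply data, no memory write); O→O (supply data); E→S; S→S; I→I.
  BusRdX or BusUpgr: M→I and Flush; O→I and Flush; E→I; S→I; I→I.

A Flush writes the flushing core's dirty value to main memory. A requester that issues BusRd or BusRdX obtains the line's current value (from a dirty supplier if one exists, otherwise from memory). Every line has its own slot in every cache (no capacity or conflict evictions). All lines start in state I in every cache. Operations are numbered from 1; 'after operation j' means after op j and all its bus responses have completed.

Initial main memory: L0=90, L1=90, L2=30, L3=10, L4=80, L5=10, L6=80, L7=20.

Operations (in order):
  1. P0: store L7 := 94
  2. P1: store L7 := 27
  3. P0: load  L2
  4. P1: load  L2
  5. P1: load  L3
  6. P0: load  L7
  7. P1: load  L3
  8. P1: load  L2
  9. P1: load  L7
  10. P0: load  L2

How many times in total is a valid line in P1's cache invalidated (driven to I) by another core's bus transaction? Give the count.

1. P0: store L7 := 94  bus=[BusRdX]  L7: P0=M P1=I  mem[L7]=20
2. P1: store L7 := 27  bus=[BusRdX,Flush]  L7: P0=I P1=M  mem[L7]=94
3. P0: load  L2  bus=[BusRd]  L2: P0=E P1=I  mem[L2]=30
4. P1: load  L2  bus=[BusRd]  L2: P0=S P1=S  mem[L2]=30
5. P1: load  L3  bus=[BusRd]  L3: P0=I P1=E  mem[L3]=10
6. P0: load  L7  bus=[BusRd]  L7: P0=S P1=O  mem[L7]=94
7. P1: load  L3  bus=[-]  L3: P0=I P1=E  mem[L3]=10
8. P1: load  L2  bus=[-]  L2: P0=S P1=S  mem[L2]=30
9. P1: load  L7  bus=[-]  L7: P0=S P1=O  mem[L7]=94
10. P0: load  L2  bus=[-]  L2: P0=S P1=S  mem[L2]=30

invalidations = 0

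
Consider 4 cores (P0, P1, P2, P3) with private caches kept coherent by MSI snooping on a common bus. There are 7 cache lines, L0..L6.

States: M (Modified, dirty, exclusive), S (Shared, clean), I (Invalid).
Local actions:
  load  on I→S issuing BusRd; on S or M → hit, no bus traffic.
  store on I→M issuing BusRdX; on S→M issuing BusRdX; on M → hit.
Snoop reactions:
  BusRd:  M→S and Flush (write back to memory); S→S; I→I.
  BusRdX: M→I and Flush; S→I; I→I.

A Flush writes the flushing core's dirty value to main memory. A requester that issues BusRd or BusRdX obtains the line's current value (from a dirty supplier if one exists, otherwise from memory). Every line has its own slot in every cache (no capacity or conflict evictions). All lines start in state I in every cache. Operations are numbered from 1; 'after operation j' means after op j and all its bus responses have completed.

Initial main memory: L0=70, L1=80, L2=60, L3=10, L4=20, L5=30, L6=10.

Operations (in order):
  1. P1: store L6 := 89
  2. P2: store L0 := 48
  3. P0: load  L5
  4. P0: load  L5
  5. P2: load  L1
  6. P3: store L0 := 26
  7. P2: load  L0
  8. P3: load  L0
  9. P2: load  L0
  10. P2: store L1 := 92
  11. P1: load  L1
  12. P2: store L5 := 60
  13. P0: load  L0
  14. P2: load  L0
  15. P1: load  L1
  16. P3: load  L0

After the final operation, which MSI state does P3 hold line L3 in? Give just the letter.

state = I

step 1: P1: store L6 := 89  ⟶  IMII  (L6)  txn=BusRdX  M[L6]=10
step 2: P2: store L0 := 48  ⟶  IIMI  (L0)  txn=BusRdX  M[L0]=70
step 3: P0: load  L5  ⟶  SIII  (L5)  txn=BusRd  M[L5]=30
step 4: P0: load  L5  ⟶  SIII  (L5)  txn=∅  M[L5]=30
step 5: P2: load  L1  ⟶  IISI  (L1)  txn=BusRd  M[L1]=80
step 6: P3: store L0 := 26  ⟶  IIIM  (L0)  txn=BusRdX+Flush  M[L0]=48
step 7: P2: load  L0  ⟶  IISS  (L0)  txn=BusRd+Flush  M[L0]=26
step 8: P3: load  L0  ⟶  IISS  (L0)  txn=∅  M[L0]=26
step 9: P2: load  L0  ⟶  IISS  (L0)  txn=∅  M[L0]=26
step 10: P2: store L1 := 92  ⟶  IIMI  (L1)  txn=BusRdX  M[L1]=80
step 11: P1: load  L1  ⟶  ISSI  (L1)  txn=BusRd+Flush  M[L1]=92
step 12: P2: store L5 := 60  ⟶  IIMI  (L5)  txn=BusRdX  M[L5]=30
step 13: P0: load  L0  ⟶  SISS  (L0)  txn=BusRd  M[L0]=26
step 14: P2: load  L0  ⟶  SISS  (L0)  txn=∅  M[L0]=26
step 15: P1: load  L1  ⟶  ISSI  (L1)  txn=∅  M[L1]=92
step 16: P3: load  L0  ⟶  SISS  (L0)  txn=∅  M[L0]=26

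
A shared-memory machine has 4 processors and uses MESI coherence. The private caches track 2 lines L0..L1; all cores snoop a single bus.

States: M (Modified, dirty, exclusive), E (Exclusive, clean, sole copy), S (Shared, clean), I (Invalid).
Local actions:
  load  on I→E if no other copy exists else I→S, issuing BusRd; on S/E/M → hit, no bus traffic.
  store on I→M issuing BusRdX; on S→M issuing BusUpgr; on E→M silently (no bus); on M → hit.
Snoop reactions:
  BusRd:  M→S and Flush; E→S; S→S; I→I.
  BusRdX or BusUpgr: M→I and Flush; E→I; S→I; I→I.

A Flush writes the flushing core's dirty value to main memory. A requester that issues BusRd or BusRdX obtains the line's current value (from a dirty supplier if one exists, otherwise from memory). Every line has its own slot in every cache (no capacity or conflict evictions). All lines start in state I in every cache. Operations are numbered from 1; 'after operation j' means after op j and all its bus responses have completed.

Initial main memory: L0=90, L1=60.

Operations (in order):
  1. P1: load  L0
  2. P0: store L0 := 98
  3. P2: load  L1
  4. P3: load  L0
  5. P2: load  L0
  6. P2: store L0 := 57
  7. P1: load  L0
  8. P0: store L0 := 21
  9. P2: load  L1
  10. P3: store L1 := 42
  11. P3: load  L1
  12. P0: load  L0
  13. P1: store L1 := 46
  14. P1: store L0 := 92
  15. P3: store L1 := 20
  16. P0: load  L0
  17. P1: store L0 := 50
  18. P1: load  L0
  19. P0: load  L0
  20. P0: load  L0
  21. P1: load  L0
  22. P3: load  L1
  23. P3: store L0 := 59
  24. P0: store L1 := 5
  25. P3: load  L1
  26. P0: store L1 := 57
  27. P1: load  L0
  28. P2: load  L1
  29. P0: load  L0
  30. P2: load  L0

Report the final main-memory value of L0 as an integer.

step 1: P1: load  L0  ⟶  IEII  (L0)  txn=BusRd  M[L0]=90
step 2: P0: store L0 := 98  ⟶  MIII  (L0)  txn=BusRdX  M[L0]=90
step 3: P2: load  L1  ⟶  IIEI  (L1)  txn=BusRd  M[L1]=60
step 4: P3: load  L0  ⟶  SIIS  (L0)  txn=BusRd+Flush  M[L0]=98
step 5: P2: load  L0  ⟶  SISS  (L0)  txn=BusRd  M[L0]=98
step 6: P2: store L0 := 57  ⟶  IIMI  (L0)  txn=BusUpgr  M[L0]=98
step 7: P1: load  L0  ⟶  ISSI  (L0)  txn=BusRd+Flush  M[L0]=57
step 8: P0: store L0 := 21  ⟶  MIII  (L0)  txn=BusRdX  M[L0]=57
step 9: P2: load  L1  ⟶  IIEI  (L1)  txn=∅  M[L1]=60
step 10: P3: store L1 := 42  ⟶  IIIM  (L1)  txn=BusRdX  M[L1]=60
step 11: P3: load  L1  ⟶  IIIM  (L1)  txn=∅  M[L1]=60
step 12: P0: load  L0  ⟶  MIII  (L0)  txn=∅  M[L0]=57
step 13: P1: store L1 := 46  ⟶  IMII  (L1)  txn=BusRdX+Flush  M[L1]=42
step 14: P1: store L0 := 92  ⟶  IMII  (L0)  txn=BusRdX+Flush  M[L0]=21
step 15: P3: store L1 := 20  ⟶  IIIM  (L1)  txn=BusRdX+Flush  M[L1]=46
step 16: P0: load  L0  ⟶  SSII  (L0)  txn=BusRd+Flush  M[L0]=92
step 17: P1: store L0 := 50  ⟶  IMII  (L0)  txn=BusUpgr  M[L0]=92
step 18: P1: load  L0  ⟶  IMII  (L0)  txn=∅  M[L0]=92
step 19: P0: load  L0  ⟶  SSII  (L0)  txn=BusRd+Flush  M[L0]=50
step 20: P0: load  L0  ⟶  SSII  (L0)  txn=∅  M[L0]=50
step 21: P1: load  L0  ⟶  SSII  (L0)  txn=∅  M[L0]=50
step 22: P3: load  L1  ⟶  IIIM  (L1)  txn=∅  M[L1]=46
step 23: P3: store L0 := 59  ⟶  IIIM  (L0)  txn=BusRdX  M[L0]=50
step 24: P0: store L1 := 5  ⟶  MIII  (L1)  txn=BusRdX+Flush  M[L1]=20
step 25: P3: load  L1  ⟶  SIIS  (L1)  txn=BusRd+Flush  M[L1]=5
step 26: P0: store L1 := 57  ⟶  MIII  (L1)  txn=BusUpgr  M[L1]=5
step 27: P1: load  L0  ⟶  ISIS  (L0)  txn=BusRd+Flush  M[L0]=59
step 28: P2: load  L1  ⟶  SISI  (L1)  txn=BusRd+Flush  M[L1]=57
step 29: P0: load  L0  ⟶  SSIS  (L0)  txn=BusRd  M[L0]=59
step 30: P2: load  L0  ⟶  SSSS  (L0)  txn=BusRd  M[L0]=59

memory[L0] = 59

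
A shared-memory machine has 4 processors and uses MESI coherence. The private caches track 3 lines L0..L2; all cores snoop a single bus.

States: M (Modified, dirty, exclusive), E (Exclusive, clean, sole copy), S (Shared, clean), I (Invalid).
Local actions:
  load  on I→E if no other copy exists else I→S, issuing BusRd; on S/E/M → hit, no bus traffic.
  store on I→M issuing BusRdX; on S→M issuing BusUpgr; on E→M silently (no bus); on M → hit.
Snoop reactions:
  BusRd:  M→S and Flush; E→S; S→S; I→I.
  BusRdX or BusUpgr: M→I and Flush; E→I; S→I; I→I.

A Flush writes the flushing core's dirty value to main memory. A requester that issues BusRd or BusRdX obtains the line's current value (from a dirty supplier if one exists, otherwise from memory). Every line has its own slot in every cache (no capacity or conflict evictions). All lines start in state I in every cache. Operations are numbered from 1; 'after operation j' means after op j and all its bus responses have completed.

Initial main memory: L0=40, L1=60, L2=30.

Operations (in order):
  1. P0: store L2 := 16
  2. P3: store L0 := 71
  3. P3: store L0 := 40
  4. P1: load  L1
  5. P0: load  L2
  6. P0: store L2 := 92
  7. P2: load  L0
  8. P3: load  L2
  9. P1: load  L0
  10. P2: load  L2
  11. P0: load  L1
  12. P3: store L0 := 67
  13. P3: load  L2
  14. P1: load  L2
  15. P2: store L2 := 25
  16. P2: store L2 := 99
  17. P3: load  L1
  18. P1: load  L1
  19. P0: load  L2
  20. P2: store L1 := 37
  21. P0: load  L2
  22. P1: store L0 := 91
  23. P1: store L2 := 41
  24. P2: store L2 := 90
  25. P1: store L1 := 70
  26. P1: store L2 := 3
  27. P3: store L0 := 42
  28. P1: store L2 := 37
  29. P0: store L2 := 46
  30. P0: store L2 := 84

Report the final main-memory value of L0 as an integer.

memory[L0] = 91

  op1 P0: store L2 := 16 → M/I/I/I on L2; bus BusRdX; mem=30
  op2 P3: store L0 := 71 → I/I/I/M on L0; bus BusRdX; mem=40
  op3 P3: store L0 := 40 → I/I/I/M on L0; bus (none); mem=40
  op4 P1: load  L1 → I/E/I/I on L1; bus BusRd; mem=60
  op5 P0: load  L2 → M/I/I/I on L2; bus (none); mem=30
  op6 P0: store L2 := 92 → M/I/I/I on L2; bus (none); mem=30
  op7 P2: load  L0 → I/I/S/S on L0; bus BusRd Flush; mem=40
  op8 P3: load  L2 → S/I/I/S on L2; bus BusRd Flush; mem=92
  op9 P1: load  L0 → I/S/S/S on L0; bus BusRd; mem=40
  op10 P2: load  L2 → S/I/S/S on L2; bus BusRd; mem=92
  op11 P0: load  L1 → S/S/I/I on L1; bus BusRd; mem=60
  op12 P3: store L0 := 67 → I/I/I/M on L0; bus BusUpgr; mem=40
  op13 P3: load  L2 → S/I/S/S on L2; bus (none); mem=92
  op14 P1: load  L2 → S/S/S/S on L2; bus BusRd; mem=92
  op15 P2: store L2 := 25 → I/I/M/I on L2; bus BusUpgr; mem=92
  op16 P2: store L2 := 99 → I/I/M/I on L2; bus (none); mem=92
  op17 P3: load  L1 → S/S/I/S on L1; bus BusRd; mem=60
  op18 P1: load  L1 → S/S/I/S on L1; bus (none); mem=60
  op19 P0: load  L2 → S/I/S/I on L2; bus BusRd Flush; mem=99
  op20 P2: store L1 := 37 → I/I/M/I on L1; bus BusRdX; mem=60
  op21 P0: load  L2 → S/I/S/I on L2; bus (none); mem=99
  op22 P1: store L0 := 91 → I/M/I/I on L0; bus BusRdX Flush; mem=67
  op23 P1: store L2 := 41 → I/M/I/I on L2; bus BusRdX; mem=99
  op24 P2: store L2 := 90 → I/I/M/I on L2; bus BusRdX Flush; mem=41
  op25 P1: store L1 := 70 → I/M/I/I on L1; bus BusRdX Flush; mem=37
  op26 P1: store L2 := 3 → I/M/I/I on L2; bus BusRdX Flush; mem=90
  op27 P3: store L0 := 42 → I/I/I/M on L0; bus BusRdX Flush; mem=91
  op28 P1: store L2 := 37 → I/M/I/I on L2; bus (none); mem=90
  op29 P0: store L2 := 46 → M/I/I/I on L2; bus BusRdX Flush; mem=37
  op30 P0: store L2 := 84 → M/I/I/I on L2; bus (none); mem=37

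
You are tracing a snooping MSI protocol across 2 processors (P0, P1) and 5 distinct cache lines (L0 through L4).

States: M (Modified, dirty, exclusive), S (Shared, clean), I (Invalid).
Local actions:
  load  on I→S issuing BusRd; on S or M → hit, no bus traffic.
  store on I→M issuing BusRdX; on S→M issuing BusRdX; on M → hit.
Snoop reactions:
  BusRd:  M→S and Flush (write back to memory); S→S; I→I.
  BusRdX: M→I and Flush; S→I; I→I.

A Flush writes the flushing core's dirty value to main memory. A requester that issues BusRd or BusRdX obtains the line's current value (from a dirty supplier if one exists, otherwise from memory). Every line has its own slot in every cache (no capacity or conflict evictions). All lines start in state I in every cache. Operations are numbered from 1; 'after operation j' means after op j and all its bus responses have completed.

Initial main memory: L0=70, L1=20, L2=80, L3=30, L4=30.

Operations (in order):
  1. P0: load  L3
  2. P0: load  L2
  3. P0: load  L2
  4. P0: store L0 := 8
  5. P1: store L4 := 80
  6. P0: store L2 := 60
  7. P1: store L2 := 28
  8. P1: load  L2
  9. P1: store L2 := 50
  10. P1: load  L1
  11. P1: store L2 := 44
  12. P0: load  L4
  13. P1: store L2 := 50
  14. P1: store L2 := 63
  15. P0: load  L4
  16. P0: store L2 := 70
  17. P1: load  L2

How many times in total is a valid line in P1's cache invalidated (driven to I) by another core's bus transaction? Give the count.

  op1 P0: load  L3 → S/I on L3; bus BusRd; mem=30
  op2 P0: load  L2 → S/I on L2; bus BusRd; mem=80
  op3 P0: load  L2 → S/I on L2; bus (none); mem=80
  op4 P0: store L0 := 8 → M/I on L0; bus BusRdX; mem=70
  op5 P1: store L4 := 80 → I/M on L4; bus BusRdX; mem=30
  op6 P0: store L2 := 60 → M/I on L2; bus BusRdX; mem=80
  op7 P1: store L2 := 28 → I/M on L2; bus BusRdX Flush; mem=60
  op8 P1: load  L2 → I/M on L2; bus (none); mem=60
  op9 P1: store L2 := 50 → I/M on L2; bus (none); mem=60
  op10 P1: load  L1 → I/S on L1; bus BusRd; mem=20
  op11 P1: store L2 := 44 → I/M on L2; bus (none); mem=60
  op12 P0: load  L4 → S/S on L4; bus BusRd Flush; mem=80
  op13 P1: store L2 := 50 → I/M on L2; bus (none); mem=60
  op14 P1: store L2 := 63 → I/M on L2; bus (none); mem=60
  op15 P0: load  L4 → S/S on L4; bus (none); mem=80
  op16 P0: store L2 := 70 → M/I on L2; bus BusRdX Flush; mem=63
  op17 P1: load  L2 → S/S on L2; bus BusRd Flush; mem=70

invalidations = 1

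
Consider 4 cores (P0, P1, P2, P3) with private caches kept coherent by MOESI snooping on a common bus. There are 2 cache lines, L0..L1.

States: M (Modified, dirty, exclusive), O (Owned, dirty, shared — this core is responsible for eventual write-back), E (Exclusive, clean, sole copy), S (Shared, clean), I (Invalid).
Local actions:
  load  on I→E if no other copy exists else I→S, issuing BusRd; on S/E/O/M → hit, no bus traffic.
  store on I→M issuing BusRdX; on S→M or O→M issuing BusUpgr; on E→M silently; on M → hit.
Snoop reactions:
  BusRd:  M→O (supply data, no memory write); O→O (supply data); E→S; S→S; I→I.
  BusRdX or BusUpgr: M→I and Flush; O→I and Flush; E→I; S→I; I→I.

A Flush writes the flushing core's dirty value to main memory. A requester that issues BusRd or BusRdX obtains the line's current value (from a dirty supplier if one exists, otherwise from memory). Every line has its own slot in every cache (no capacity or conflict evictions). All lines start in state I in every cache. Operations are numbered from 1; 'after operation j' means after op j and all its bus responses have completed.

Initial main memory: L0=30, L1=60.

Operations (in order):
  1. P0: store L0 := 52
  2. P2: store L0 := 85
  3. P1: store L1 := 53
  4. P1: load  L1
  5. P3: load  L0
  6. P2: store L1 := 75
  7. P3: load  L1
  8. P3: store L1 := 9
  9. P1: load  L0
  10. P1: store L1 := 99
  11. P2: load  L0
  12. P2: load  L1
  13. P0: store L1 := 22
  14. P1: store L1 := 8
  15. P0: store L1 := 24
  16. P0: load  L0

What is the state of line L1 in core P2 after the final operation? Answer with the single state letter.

state = I

[1] P0: store L0 := 52 | P0:M(52), P1:I, P2:I, P3:I | bus: BusRdX
[2] P2: store L0 := 85 | P0:I, P1:I, P2:M(85), P3:I | bus: BusRdX,Flush
[3] P1: store L1 := 53 | P0:I, P1:M(53), P2:I, P3:I | bus: BusRdX
[4] P1: load  L1 | P0:I, P1:M(53), P2:I, P3:I | bus: none
[5] P3: load  L0 | P0:I, P1:I, P2:O(85), P3:S(85) | bus: BusRd
[6] P2: store L1 := 75 | P0:I, P1:I, P2:M(75), P3:I | bus: BusRdX,Flush
[7] P3: load  L1 | P0:I, P1:I, P2:O(75), P3:S(75) | bus: BusRd
[8] P3: store L1 := 9 | P0:I, P1:I, P2:I, P3:M(9) | bus: BusUpgr,Flush
[9] P1: load  L0 | P0:I, P1:S(85), P2:O(85), P3:S(85) | bus: BusRd
[10] P1: store L1 := 99 | P0:I, P1:M(99), P2:I, P3:I | bus: BusRdX,Flush
[11] P2: load  L0 | P0:I, P1:S(85), P2:O(85), P3:S(85) | bus: none
[12] P2: load  L1 | P0:I, P1:O(99), P2:S(99), P3:I | bus: BusRd
[13] P0: store L1 := 22 | P0:M(22), P1:I, P2:I, P3:I | bus: BusRdX,Flush
[14] P1: store L1 := 8 | P0:I, P1:M(8), P2:I, P3:I | bus: BusRdX,Flush
[15] P0: store L1 := 24 | P0:M(24), P1:I, P2:I, P3:I | bus: BusRdX,Flush
[16] P0: load  L0 | P0:S(85), P1:S(85), P2:O(85), P3:S(85) | bus: BusRd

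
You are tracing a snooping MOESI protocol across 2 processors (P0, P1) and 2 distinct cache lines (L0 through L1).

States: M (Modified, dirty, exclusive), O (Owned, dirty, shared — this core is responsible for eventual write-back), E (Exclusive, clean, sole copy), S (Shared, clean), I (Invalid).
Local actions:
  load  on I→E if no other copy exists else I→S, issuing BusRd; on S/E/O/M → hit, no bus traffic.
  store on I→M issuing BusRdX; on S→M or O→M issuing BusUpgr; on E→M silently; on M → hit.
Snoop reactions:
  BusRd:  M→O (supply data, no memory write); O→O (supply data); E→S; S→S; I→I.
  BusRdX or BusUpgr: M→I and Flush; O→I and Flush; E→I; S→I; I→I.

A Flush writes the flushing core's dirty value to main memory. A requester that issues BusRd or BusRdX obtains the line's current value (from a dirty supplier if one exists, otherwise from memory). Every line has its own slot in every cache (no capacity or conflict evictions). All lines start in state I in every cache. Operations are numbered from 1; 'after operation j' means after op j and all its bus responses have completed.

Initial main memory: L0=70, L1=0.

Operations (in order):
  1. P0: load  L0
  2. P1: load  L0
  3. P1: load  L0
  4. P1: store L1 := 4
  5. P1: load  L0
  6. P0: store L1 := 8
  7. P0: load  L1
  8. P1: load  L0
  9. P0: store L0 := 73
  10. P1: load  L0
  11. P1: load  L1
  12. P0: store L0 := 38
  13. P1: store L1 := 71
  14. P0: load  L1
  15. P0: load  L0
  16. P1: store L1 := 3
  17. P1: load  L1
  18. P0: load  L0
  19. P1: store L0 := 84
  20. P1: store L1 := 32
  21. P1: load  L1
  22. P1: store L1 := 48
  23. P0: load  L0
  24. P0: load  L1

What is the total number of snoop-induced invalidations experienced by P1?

  op1 P0: load  L0 → E/I on L0; bus BusRd; mem=70
  op2 P1: load  L0 → S/S on L0; bus BusRd; mem=70
  op3 P1: load  L0 → S/S on L0; bus (none); mem=70
  op4 P1: store L1 := 4 → I/M on L1; bus BusRdX; mem=0
  op5 P1: load  L0 → S/S on L0; bus (none); mem=70
  op6 P0: store L1 := 8 → M/I on L1; bus BusRdX Flush; mem=4
  op7 P0: load  L1 → M/I on L1; bus (none); mem=4
  op8 P1: load  L0 → S/S on L0; bus (none); mem=70
  op9 P0: store L0 := 73 → M/I on L0; bus BusUpgr; mem=70
  op10 P1: load  L0 → O/S on L0; bus BusRd; mem=70
  op11 P1: load  L1 → O/S on L1; bus BusRd; mem=4
  op12 P0: store L0 := 38 → M/I on L0; bus BusUpgr; mem=70
  op13 P1: store L1 := 71 → I/M on L1; bus BusUpgr Flush; mem=8
  op14 P0: load  L1 → S/O on L1; bus BusRd; mem=8
  op15 P0: load  L0 → M/I on L0; bus (none); mem=70
  op16 P1: store L1 := 3 → I/M on L1; bus BusUpgr; mem=8
  op17 P1: load  L1 → I/M on L1; bus (none); mem=8
  op18 P0: load  L0 → M/I on L0; bus (none); mem=70
  op19 P1: store L0 := 84 → I/M on L0; bus BusRdX Flush; mem=38
  op20 P1: store L1 := 32 → I/M on L1; bus (none); mem=8
  op21 P1: load  L1 → I/M on L1; bus (none); mem=8
  op22 P1: store L1 := 48 → I/M on L1; bus (none); mem=8
  op23 P0: load  L0 → S/O on L0; bus BusRd; mem=38
  op24 P0: load  L1 → S/O on L1; bus BusRd; mem=8

invalidations = 3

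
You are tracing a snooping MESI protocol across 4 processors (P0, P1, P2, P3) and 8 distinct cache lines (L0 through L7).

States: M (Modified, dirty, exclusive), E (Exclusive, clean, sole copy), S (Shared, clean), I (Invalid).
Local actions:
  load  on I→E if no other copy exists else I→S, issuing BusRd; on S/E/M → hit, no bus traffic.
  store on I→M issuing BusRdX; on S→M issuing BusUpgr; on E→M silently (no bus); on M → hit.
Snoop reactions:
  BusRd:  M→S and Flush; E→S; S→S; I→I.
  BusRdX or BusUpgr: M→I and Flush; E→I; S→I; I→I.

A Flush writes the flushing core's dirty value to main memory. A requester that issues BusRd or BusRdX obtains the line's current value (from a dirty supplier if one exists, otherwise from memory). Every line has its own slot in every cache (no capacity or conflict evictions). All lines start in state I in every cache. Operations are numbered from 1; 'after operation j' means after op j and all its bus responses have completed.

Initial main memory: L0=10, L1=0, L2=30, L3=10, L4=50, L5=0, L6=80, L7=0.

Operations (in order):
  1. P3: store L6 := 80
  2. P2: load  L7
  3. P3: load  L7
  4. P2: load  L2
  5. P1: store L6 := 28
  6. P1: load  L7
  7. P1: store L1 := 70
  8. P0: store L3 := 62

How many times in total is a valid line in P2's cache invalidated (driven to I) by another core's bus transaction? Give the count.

step 1: P3: store L6 := 80  ⟶  IIIM  (L6)  txn=BusRdX  M[L6]=80
step 2: P2: load  L7  ⟶  IIEI  (L7)  txn=BusRd  M[L7]=0
step 3: P3: load  L7  ⟶  IISS  (L7)  txn=BusRd  M[L7]=0
step 4: P2: load  L2  ⟶  IIEI  (L2)  txn=BusRd  M[L2]=30
step 5: P1: store L6 := 28  ⟶  IMII  (L6)  txn=BusRdX+Flush  M[L6]=80
step 6: P1: load  L7  ⟶  ISSS  (L7)  txn=BusRd  M[L7]=0
step 7: P1: store L1 := 70  ⟶  IMII  (L1)  txn=BusRdX  M[L1]=0
step 8: P0: store L3 := 62  ⟶  MIII  (L3)  txn=BusRdX  M[L3]=10

invalidations = 0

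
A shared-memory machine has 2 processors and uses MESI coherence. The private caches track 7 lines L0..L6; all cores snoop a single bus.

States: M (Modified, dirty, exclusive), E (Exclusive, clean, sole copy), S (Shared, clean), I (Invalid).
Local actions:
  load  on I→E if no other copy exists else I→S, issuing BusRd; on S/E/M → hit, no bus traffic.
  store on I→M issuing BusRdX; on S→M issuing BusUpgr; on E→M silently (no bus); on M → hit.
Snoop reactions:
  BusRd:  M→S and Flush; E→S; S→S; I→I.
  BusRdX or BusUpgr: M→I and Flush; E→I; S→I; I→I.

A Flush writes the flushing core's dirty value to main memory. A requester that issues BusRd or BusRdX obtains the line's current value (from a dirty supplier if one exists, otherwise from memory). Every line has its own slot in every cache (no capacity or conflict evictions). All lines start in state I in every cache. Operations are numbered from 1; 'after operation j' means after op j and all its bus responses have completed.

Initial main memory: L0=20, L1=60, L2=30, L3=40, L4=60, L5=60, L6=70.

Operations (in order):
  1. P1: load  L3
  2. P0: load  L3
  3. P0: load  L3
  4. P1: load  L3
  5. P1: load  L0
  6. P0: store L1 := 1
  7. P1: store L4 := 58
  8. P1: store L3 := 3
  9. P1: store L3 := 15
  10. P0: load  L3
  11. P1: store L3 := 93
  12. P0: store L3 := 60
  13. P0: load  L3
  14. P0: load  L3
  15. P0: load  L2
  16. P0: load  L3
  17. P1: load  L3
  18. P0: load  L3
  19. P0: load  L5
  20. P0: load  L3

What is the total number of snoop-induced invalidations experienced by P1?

1. P1: load  L3  bus=[BusRd]  L3: P0=I P1=E  mem[L3]=40
2. P0: load  L3  bus=[BusRd]  L3: P0=S P1=S  mem[L3]=40
3. P0: load  L3  bus=[-]  L3: P0=S P1=S  mem[L3]=40
4. P1: load  L3  bus=[-]  L3: P0=S P1=S  mem[L3]=40
5. P1: load  L0  bus=[BusRd]  L0: P0=I P1=E  mem[L0]=20
6. P0: store L1 := 1  bus=[BusRdX]  L1: P0=M P1=I  mem[L1]=60
7. P1: store L4 := 58  bus=[BusRdX]  L4: P0=I P1=M  mem[L4]=60
8. P1: store L3 := 3  bus=[BusUpgr]  L3: P0=I P1=M  mem[L3]=40
9. P1: store L3 := 15  bus=[-]  L3: P0=I P1=M  mem[L3]=40
10. P0: load  L3  bus=[BusRd,Flush]  L3: P0=S P1=S  mem[L3]=15
11. P1: store L3 := 93  bus=[BusUpgr]  L3: P0=I P1=M  mem[L3]=15
12. P0: store L3 := 60  bus=[BusRdX,Flush]  L3: P0=M P1=I  mem[L3]=93
13. P0: load  L3  bus=[-]  L3: P0=M P1=I  mem[L3]=93
14. P0: load  L3  bus=[-]  L3: P0=M P1=I  mem[L3]=93
15. P0: load  L2  bus=[BusRd]  L2: P0=E P1=I  mem[L2]=30
16. P0: load  L3  bus=[-]  L3: P0=M P1=I  mem[L3]=93
17. P1: load  L3  bus=[BusRd,Flush]  L3: P0=S P1=S  mem[L3]=60
18. P0: load  L3  bus=[-]  L3: P0=S P1=S  mem[L3]=60
19. P0: load  L5  bus=[BusRd]  L5: P0=E P1=I  mem[L5]=60
20. P0: load  L3  bus=[-]  L3: P0=S P1=S  mem[L3]=60

invalidations = 1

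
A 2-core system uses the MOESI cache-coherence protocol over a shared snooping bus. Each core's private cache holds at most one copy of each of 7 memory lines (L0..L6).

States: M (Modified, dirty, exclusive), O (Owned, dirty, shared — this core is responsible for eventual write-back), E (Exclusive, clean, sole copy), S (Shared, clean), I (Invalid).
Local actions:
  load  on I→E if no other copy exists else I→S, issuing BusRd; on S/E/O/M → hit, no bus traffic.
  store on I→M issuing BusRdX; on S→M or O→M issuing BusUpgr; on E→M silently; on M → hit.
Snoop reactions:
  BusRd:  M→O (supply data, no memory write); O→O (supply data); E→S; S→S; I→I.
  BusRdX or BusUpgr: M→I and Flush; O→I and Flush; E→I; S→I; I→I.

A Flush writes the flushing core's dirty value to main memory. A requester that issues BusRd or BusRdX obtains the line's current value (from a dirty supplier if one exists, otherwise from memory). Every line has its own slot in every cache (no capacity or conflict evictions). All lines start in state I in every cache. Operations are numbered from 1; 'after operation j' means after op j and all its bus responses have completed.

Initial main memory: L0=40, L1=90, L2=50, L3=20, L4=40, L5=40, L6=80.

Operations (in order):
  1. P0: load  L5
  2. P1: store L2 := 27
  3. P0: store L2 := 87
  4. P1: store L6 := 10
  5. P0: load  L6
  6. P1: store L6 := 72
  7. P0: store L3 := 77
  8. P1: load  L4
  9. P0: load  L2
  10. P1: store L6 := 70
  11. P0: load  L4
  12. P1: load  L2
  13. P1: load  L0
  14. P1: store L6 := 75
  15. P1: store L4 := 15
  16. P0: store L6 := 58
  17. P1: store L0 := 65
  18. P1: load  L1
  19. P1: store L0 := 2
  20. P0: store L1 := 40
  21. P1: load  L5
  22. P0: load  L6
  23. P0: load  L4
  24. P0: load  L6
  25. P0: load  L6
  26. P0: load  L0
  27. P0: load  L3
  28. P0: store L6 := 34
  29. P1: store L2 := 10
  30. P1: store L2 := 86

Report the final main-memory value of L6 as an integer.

step 1: P0: load  L5  ⟶  EI  (L5)  txn=BusRd  M[L5]=40
step 2: P1: store L2 := 27  ⟶  IM  (L2)  txn=BusRdX  M[L2]=50
step 3: P0: store L2 := 87  ⟶  MI  (L2)  txn=BusRdX+Flush  M[L2]=27
step 4: P1: store L6 := 10  ⟶  IM  (L6)  txn=BusRdX  M[L6]=80
step 5: P0: load  L6  ⟶  SO  (L6)  txn=BusRd  M[L6]=80
step 6: P1: store L6 := 72  ⟶  IM  (L6)  txn=BusUpgr  M[L6]=80
step 7: P0: store L3 := 77  ⟶  MI  (L3)  txn=BusRdX  M[L3]=20
step 8: P1: load  L4  ⟶  IE  (L4)  txn=BusRd  M[L4]=40
step 9: P0: load  L2  ⟶  MI  (L2)  txn=∅  M[L2]=27
step 10: P1: store L6 := 70  ⟶  IM  (L6)  txn=∅  M[L6]=80
step 11: P0: load  L4  ⟶  SS  (L4)  txn=BusRd  M[L4]=40
step 12: P1: load  L2  ⟶  OS  (L2)  txn=BusRd  M[L2]=27
step 13: P1: load  L0  ⟶  IE  (L0)  txn=BusRd  M[L0]=40
step 14: P1: store L6 := 75  ⟶  IM  (L6)  txn=∅  M[L6]=80
step 15: P1: store L4 := 15  ⟶  IM  (L4)  txn=BusUpgr  M[L4]=40
step 16: P0: store L6 := 58  ⟶  MI  (L6)  txn=BusRdX+Flush  M[L6]=75
step 17: P1: store L0 := 65  ⟶  IM  (L0)  txn=∅  M[L0]=40
step 18: P1: load  L1  ⟶  IE  (L1)  txn=BusRd  M[L1]=90
step 19: P1: store L0 := 2  ⟶  IM  (L0)  txn=∅  M[L0]=40
step 20: P0: store L1 := 40  ⟶  MI  (L1)  txn=BusRdX  M[L1]=90
step 21: P1: load  L5  ⟶  SS  (L5)  txn=BusRd  M[L5]=40
step 22: P0: load  L6  ⟶  MI  (L6)  txn=∅  M[L6]=75
step 23: P0: load  L4  ⟶  SO  (L4)  txn=BusRd  M[L4]=40
step 24: P0: load  L6  ⟶  MI  (L6)  txn=∅  M[L6]=75
step 25: P0: load  L6  ⟶  MI  (L6)  txn=∅  M[L6]=75
step 26: P0: load  L0  ⟶  SO  (L0)  txn=BusRd  M[L0]=40
step 27: P0: load  L3  ⟶  MI  (L3)  txn=∅  M[L3]=20
step 28: P0: store L6 := 34  ⟶  MI  (L6)  txn=∅  M[L6]=75
step 29: P1: store L2 := 10  ⟶  IM  (L2)  txn=BusUpgr+Flush  M[L2]=87
step 30: P1: store L2 := 86  ⟶  IM  (L2)  txn=∅  M[L2]=87

memory[L6] = 75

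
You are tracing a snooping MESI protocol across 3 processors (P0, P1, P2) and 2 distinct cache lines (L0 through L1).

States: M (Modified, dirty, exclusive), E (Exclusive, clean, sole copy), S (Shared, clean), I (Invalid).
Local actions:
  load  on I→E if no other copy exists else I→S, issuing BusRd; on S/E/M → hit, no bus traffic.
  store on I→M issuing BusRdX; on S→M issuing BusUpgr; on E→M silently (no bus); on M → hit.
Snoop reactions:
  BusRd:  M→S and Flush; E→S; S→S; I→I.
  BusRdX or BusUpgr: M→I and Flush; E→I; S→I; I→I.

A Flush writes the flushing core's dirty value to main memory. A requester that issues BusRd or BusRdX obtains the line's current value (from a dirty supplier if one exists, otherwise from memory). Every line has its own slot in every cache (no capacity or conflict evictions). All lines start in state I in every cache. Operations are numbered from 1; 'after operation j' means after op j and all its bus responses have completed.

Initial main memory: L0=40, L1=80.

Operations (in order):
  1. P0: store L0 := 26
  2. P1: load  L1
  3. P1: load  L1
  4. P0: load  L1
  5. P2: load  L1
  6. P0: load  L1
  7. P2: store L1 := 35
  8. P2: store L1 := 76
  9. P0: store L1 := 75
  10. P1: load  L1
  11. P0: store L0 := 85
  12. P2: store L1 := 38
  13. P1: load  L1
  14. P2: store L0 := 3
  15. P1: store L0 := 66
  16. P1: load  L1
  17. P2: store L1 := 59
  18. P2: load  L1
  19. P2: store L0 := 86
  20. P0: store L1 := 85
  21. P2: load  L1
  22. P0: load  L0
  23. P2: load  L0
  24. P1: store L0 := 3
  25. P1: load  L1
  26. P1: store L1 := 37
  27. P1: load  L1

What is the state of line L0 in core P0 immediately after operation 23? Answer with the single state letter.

[1] P0: store L0 := 26 | P0:M(26), P1:I, P2:I | bus: BusRdX
[2] P1: load  L1 | P0:I, P1:E(80), P2:I | bus: BusRd
[3] P1: load  L1 | P0:I, P1:E(80), P2:I | bus: none
[4] P0: load  L1 | P0:S(80), P1:S(80), P2:I | bus: BusRd
[5] P2: load  L1 | P0:S(80), P1:S(80), P2:S(80) | bus: BusRd
[6] P0: load  L1 | P0:S(80), P1:S(80), P2:S(80) | bus: none
[7] P2: store L1 := 35 | P0:I, P1:I, P2:M(35) | bus: BusUpgr
[8] P2: store L1 := 76 | P0:I, P1:I, P2:M(76) | bus: none
[9] P0: store L1 := 75 | P0:M(75), P1:I, P2:I | bus: BusRdX,Flush
[10] P1: load  L1 | P0:S(75), P1:S(75), P2:I | bus: BusRd,Flush
[11] P0: store L0 := 85 | P0:M(85), P1:I, P2:I | bus: none
[12] P2: store L1 := 38 | P0:I, P1:I, P2:M(38) | bus: BusRdX
[13] P1: load  L1 | P0:I, P1:S(38), P2:S(38) | bus: BusRd,Flush
[14] P2: store L0 := 3 | P0:I, P1:I, P2:M(3) | bus: BusRdX,Flush
[15] P1: store L0 := 66 | P0:I, P1:M(66), P2:I | bus: BusRdX,Flush
[16] P1: load  L1 | P0:I, P1:S(38), P2:S(38) | bus: none
[17] P2: store L1 := 59 | P0:I, P1:I, P2:M(59) | bus: BusUpgr
[18] P2: load  L1 | P0:I, P1:I, P2:M(59) | bus: none
[19] P2: store L0 := 86 | P0:I, P1:I, P2:M(86) | bus: BusRdX,Flush
[20] P0: store L1 := 85 | P0:M(85), P1:I, P2:I | bus: BusRdX,Flush
[21] P2: load  L1 | P0:S(85), P1:I, P2:S(85) | bus: BusRd,Flush
[22] P0: load  L0 | P0:S(86), P1:I, P2:S(86) | bus: BusRd,Flush
[23] P2: load  L0 | P0:S(86), P1:I, P2:S(86) | bus: none
[24] P1: store L0 := 3 | P0:I, P1:M(3), P2:I | bus: BusRdX
[25] P1: load  L1 | P0:S(85), P1:S(85), P2:S(85) | bus: BusRd
[26] P1: store L1 := 37 | P0:I, P1:M(37), P2:I | bus: BusUpgr
[27] P1: load  L1 | P0:I, P1:M(37), P2:I | bus: none

state = S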